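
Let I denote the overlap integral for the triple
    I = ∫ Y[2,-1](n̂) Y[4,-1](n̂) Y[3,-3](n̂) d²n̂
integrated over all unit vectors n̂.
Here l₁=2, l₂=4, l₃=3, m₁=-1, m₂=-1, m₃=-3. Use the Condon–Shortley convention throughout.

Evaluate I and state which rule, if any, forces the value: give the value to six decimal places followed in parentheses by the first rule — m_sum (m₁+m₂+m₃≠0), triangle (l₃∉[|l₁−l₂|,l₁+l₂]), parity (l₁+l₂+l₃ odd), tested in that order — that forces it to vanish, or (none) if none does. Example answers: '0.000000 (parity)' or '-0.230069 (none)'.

-1 − 1 − 3 = -5 ≠ 0: azimuthal integral kills it; I = 0

0.000000 (m_sum)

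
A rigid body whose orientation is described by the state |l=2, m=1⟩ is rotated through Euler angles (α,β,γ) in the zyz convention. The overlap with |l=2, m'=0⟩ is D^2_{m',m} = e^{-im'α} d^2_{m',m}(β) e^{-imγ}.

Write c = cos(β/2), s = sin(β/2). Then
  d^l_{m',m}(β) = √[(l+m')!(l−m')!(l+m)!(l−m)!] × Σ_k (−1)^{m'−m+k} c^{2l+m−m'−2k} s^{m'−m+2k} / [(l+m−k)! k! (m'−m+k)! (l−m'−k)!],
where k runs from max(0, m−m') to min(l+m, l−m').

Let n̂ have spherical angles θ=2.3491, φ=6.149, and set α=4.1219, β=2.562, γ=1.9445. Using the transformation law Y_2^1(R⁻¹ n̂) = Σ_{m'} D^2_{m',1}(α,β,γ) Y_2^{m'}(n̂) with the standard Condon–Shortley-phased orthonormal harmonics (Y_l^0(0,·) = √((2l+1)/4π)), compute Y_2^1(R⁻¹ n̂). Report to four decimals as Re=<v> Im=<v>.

Need the full column D^2_{m',1} for m'=−2..2 at α=4.1219, β=2.5620, γ=1.9445.
cos(β/2)=0.285757, sin(β/2)=0.958302
d^2_{-2,1}: single k=3 term ⇒ +0.502961;  D = +0.502896+0.008105i
d^2_{-1,1}: k∈[2..3] ⇒ +0.224968 -0.843354 = -0.618386;  D = +0.352530-0.508059i
d^2_{0,1}: k∈[1..2] ⇒ +0.054773 -0.615999 = -0.561226;  D = +0.204884+0.522491i
d^2_{1,1}: k∈[0..1] ⇒ +0.006668 -0.224968 = -0.218300;  D = -0.213190-0.046954i
d^2_{2,1}: single k=0 term ⇒ -0.044722;  D = +0.032308-0.030924i
Y_2^{m'}(θ=2.3491,φ=6.149) and Σ D·Y over m':
  (+0.5029+0.0081i)·(+0.1889+0.0519i)  (+0.3525-0.5081i)·(-0.3828-0.0517i)  (+0.2049+0.5225i)·(+0.1510+0.0000i)  (-0.2132-0.0470i)·(+0.3828-0.0517i)  (+0.0323-0.0309i)·(+0.1889-0.0519i)
Y_2^1(R⁻¹ n̂) = -0.115227+0.268314i

Re=-0.1152 Im=0.2683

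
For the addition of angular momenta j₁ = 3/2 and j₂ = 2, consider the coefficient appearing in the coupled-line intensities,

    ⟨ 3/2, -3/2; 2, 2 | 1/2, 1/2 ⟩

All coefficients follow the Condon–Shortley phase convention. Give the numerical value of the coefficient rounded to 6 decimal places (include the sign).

j₁+j₂−J=3  J+j₁−j₂=0  J−j₁+j₂=1  j₁+j₂+J+1=5
(j₁±m₁, j₂±m₂, J±M) = (0,3,4,0,1,0)
P² = 72/5
sum k=3..3:
  [3] −1/6 = -1/6
S = -1/6
C² = P²·S² = 2/5 ; C = -0.632456

−√(2/5) ≈ -0.632456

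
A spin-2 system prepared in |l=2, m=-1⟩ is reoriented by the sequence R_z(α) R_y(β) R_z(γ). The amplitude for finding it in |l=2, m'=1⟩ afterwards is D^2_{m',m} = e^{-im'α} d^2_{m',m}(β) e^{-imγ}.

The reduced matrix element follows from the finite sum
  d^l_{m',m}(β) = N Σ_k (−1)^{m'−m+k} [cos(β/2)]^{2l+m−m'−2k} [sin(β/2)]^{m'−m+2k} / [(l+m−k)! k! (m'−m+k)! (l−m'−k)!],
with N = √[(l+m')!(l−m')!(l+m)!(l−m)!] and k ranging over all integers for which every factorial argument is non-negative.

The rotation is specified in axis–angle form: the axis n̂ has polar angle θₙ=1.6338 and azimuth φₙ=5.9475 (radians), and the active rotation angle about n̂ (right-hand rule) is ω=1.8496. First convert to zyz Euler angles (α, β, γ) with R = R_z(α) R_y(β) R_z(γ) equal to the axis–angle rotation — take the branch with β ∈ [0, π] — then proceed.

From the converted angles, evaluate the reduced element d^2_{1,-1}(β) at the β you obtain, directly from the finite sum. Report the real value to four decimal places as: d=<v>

d=0.2919

Axis–angle → zyz. n̂ = (sinθₙcosφₙ, sinθₙsinφₙ, cosθₙ) = (+0.942311, -0.328763, -0.062962), ω = 1.8496.
R = I cosω + sinω [n̂]ₓ + (1−cosω) n̂n̂ᵀ gives
  R = [+0.857114, -0.334524, -0.391725; -0.455585, -0.137375, -0.879528; +0.240410, +0.932321, -0.270151]
β = atan2(√(R₁₃²+R₂₃²), R₃₃) = 1.844346; α = atan2(R₂₃, R₁₃) mod 2π = 4.293383; γ = atan2(R₃₂, −R₃₁) mod 2π = 1.823161
d^2_{1,-1}(β=1.8443) via the finite sum:
With c≡cos(β/2)=0.604090 and s≡sin(β/2)=0.796916, N=[6·1·1·6]^{1/2}=6.000000
Admissible k: 0..1 (factorial args all ≥0)
  k=0: (−1)^2·6.0000/(2)·0.6041^2·0.7969^2 = +0.695264
  k=1: (−1)^3·6.0000/(6)·0.6041^0·0.7969^4 = -0.403321
d^2_{1,-1}(1.8443) = +0.695264 -0.403321 = +0.291943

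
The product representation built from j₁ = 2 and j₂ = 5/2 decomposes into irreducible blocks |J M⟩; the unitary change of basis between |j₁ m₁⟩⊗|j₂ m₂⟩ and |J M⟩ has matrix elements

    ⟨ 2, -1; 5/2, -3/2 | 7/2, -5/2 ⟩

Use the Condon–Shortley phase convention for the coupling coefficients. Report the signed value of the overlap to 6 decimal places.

+0.125988

j₁+j₂−J=1  J+j₁−j₂=3  J−j₁+j₂=4  j₁+j₂+J+1=9
(j₁±m₁, j₂±m₂, J±M) = (1,3,1,4,1,6)
P² = 2304/7
sum k=0..1:
  [0] +1/36 = 1/36
  [1] −1/48 = -1/48
S = 1/144
C² = P²·S² = 1/63 ; C = +0.125988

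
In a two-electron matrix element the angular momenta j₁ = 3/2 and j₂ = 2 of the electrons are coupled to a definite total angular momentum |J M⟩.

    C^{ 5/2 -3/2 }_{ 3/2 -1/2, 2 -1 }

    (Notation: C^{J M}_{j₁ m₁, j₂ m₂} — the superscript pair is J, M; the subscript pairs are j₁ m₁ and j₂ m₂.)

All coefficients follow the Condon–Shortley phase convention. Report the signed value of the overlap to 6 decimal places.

j₁+j₂−J=1  J+j₁−j₂=2  J−j₁+j₂=3  j₁+j₂+J+1=7
(j₁±m₁, j₂±m₂, J±M) = (1,2,1,3,1,4)
P² = 144/35
sum k=0..1:
  [0] +1/4 = 1/4
  [1] −1/6 = -1/6
S = 1/12
C² = P²·S² = 1/35 ; C = +0.169031

+0.169031  (= +√(1/35))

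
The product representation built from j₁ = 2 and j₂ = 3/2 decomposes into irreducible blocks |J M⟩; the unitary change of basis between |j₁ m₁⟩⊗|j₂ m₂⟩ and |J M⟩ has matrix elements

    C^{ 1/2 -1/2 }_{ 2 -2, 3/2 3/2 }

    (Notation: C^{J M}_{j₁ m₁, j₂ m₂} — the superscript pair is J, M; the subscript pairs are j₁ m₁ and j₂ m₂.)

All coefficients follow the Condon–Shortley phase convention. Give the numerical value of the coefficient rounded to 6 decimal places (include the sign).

−√(2/5) ≈ -0.632456

j₁+j₂−J=3  J+j₁−j₂=1  J−j₁+j₂=0  j₁+j₂+J+1=5
(j₁±m₁, j₂±m₂, J±M) = (0,4,3,0,0,1)
P² = 72/5
sum k=3..3:
  [3] −1/6 = -1/6
S = -1/6
C² = P²·S² = 2/5 ; C = -0.632456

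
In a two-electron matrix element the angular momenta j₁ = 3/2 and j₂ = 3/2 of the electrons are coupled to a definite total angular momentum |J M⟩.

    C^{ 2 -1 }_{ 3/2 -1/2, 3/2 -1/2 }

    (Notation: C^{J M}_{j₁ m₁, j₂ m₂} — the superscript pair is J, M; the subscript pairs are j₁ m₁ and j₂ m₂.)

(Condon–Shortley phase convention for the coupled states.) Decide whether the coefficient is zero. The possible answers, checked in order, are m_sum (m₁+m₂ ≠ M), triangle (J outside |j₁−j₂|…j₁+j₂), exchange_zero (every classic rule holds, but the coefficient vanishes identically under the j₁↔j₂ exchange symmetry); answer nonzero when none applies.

exchange_zero

m-sum: m₁+m₂ = -1/2+(-1/2) = -1, M = -1  ✓
triangle: |j₁−j₂| = 0 ≤ J = 2 ≤ j₁+j₂ = 3  ✓
exchange: j₁=j₂ and m₁=m₂, and (−1)^(j₁+j₂−J) = (−1)^1 = −1 forces ⟨j₁m₁;j₂m₂|JM⟩ = −⟨j₂m₂;j₁m₁|JM⟩ = −⟨j₁m₁;j₂m₂|JM⟩ ⇒ the coefficient vanishes identically
Racah sum check: Σ_k collapses to 0 ⇒ CG = 0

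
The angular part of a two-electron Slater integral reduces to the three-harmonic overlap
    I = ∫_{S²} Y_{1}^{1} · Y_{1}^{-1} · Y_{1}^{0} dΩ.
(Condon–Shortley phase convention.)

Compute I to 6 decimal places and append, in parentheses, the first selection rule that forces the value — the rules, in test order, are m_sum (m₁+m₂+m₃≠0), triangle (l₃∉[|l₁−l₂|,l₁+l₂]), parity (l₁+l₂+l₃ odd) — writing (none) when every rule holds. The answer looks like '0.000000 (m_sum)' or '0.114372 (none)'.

L=3 odd ⇒ parity kills the (l;000) factor ⇒ I = 0

0.000000 (parity)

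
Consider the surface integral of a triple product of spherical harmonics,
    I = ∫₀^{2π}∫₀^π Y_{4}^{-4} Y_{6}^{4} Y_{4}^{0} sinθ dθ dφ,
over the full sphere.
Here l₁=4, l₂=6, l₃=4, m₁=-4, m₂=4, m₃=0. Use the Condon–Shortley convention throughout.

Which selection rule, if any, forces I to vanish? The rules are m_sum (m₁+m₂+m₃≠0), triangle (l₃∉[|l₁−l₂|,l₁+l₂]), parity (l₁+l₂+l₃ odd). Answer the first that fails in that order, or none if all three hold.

none

Σmᵢ = 0  ✓
l₃∈[|l₁−l₂|,l₁+l₂]=[2,10], have l₃=4  ✓
Σlᵢ = 14 ⇒ even  ✓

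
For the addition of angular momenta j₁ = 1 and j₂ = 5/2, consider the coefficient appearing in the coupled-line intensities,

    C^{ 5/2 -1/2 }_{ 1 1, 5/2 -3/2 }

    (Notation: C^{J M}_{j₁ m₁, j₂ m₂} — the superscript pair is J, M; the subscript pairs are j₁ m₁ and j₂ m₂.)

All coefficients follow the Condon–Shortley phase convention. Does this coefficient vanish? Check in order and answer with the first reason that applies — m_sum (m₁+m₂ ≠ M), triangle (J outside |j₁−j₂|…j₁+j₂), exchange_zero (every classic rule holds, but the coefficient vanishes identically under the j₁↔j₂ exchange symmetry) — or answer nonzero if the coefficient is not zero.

m-sum: m₁+m₂ = 1+(-3/2) = -1/2, M = -1/2  ✓
triangle: |j₁−j₂| = 3/2 ≤ J = 5/2 ≤ j₁+j₂ = 7/2  ✓
exchange: j₁≠j₂ or m₁≠m₂ — the exchange symmetry imposes no constraint here
value check: CG = +√(16/35) = +0.676123 ≠ 0

nonzero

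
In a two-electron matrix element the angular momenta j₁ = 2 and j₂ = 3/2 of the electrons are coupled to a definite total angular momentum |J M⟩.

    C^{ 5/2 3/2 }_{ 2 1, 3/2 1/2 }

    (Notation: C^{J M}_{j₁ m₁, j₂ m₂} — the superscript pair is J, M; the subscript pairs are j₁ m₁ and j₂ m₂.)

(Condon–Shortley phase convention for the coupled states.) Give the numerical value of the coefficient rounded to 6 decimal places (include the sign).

j₁+j₂−J=1  J+j₁−j₂=3  J−j₁+j₂=2  j₁+j₂+J+1=7
(j₁±m₁, j₂±m₂, J±M) = (3,1,2,1,4,1)
P² = 144/35
sum k=0..1:
  [0] +1/4 = 1/4
  [1] −1/6 = -1/6
S = 1/12
C² = P²·S² = 1/35 ; C = +0.169031

+0.169031  (= +√(1/35))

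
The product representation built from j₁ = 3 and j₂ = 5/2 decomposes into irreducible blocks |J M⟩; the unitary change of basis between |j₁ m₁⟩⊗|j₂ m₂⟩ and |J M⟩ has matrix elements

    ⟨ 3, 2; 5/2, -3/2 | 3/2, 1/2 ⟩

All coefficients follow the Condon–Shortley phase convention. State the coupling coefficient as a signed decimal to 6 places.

√[4·4!2!1!/8! · 5!1!1!4!2!1!] = √(192/7)
  +(−1)^0/∏(0,4,1,1,1,0)! = 1/24  (running 1/24)
  +(−1)^1/∏(1,3,0,0,2,1)! = -1/12  (running -1/24)
⟨..|..⟩ = √(192/7)·(-1/24) = -0.218218

−√(1/21) = -0.218218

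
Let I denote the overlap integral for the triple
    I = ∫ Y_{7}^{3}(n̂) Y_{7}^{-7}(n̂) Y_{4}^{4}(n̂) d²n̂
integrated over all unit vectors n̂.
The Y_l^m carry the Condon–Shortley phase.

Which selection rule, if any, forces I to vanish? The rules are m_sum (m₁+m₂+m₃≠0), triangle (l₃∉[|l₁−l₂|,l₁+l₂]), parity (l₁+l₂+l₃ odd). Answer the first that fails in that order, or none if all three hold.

Σmᵢ = 0  ✓
l₃∈[|l₁−l₂|,l₁+l₂]=[0,14], have l₃=4  ✓
Σlᵢ = 18 ⇒ even  ✓

none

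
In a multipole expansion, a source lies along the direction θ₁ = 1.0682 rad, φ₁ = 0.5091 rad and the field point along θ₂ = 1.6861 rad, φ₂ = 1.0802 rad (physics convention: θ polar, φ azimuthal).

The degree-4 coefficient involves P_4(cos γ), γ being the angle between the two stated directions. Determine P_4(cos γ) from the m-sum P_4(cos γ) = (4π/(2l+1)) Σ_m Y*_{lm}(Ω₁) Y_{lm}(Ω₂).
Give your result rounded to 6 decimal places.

Expand P_4 via completeness: Σ_{m} conj(Y_{4,m}) at Ω₁ times Y_{4,m} at Ω₂ —
  [-4]  conj(Y_{4,-4})(Ω₁) = -0.11718 + 0.23321j ; Y_{4,-4}(Ω₂) = -0.16445 + 0.39828j ; Δ = -0.07361 - 0.08502j
  [-3]  conj(Y_{4,-3})(Ω₁) = 0.01764 + 0.40539j ; Y_{4,-3}(Ω₂) = 0.14046 - 0.01395j ; Δ = 0.00813 + 0.05670j
  [-2]  conj(Y_{4,-2})(Ω₁) = 0.08418 + 0.13650j ; Y_{4,-2}(Ω₂) = 0.16654 + 0.24894j ; Δ = -0.01996 + 0.04369j
  [-1]  conj(Y_{4,-1})(Ω₁) = -0.23990 - 0.13391j ; Y_{4,-1}(Ω₂) = 0.07406 - 0.13865j ; Δ = -0.03633 + 0.02334j
  [+0]  conj(Y_{4,0})(Ω₁) = -0.21968 + 0.00000j ; Y_{4,0}(Ω₂) = 0.27600 + 0.00000j ; Δ = -0.06063 + 0.00000j
  [+1]  conj(Y_{4,1})(Ω₁) = 0.23990 - 0.13391j ; Y_{4,1}(Ω₂) = -0.07406 - 0.13865j ; Δ = -0.03633 - 0.02334j
  [+2]  conj(Y_{4,2})(Ω₁) = 0.08418 - 0.13650j ; Y_{4,2}(Ω₂) = 0.16654 - 0.24894j ; Δ = -0.01996 - 0.04369j
  [+3]  conj(Y_{4,3})(Ω₁) = -0.01764 + 0.40539j ; Y_{4,3}(Ω₂) = -0.14046 - 0.01395j ; Δ = 0.00813 - 0.05670j
  [+4]  conj(Y_{4,4})(Ω₁) = -0.11718 - 0.23321j ; Y_{4,4}(Ω₂) = -0.16445 - 0.39828j ; Δ = -0.07361 + 0.08502j
Σ over m = -0.30418 + 0.00000j; ×(4π/9) → -0.42471 + 0.00000j. Real part: -0.424714

-0.424714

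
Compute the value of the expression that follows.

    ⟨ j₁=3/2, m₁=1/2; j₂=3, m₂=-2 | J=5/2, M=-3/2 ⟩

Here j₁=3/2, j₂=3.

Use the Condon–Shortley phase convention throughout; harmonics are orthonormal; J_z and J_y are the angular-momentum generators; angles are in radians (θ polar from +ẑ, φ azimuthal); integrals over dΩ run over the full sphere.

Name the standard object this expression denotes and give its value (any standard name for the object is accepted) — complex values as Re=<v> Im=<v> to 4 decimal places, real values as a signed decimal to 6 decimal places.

This is a Clebsch–Gordan (vector-coupling) coefficient.
√[6·2!1!4!/8! · 2!1!1!5!1!4!] = √(288/7)
  +(−1)^0/∏(0,2,1,1,0,3)! = 1/12  (running 1/12)
  +(−1)^1/∏(1,1,0,0,1,4)! = -1/24  (running 1/24)
⟨..|..⟩ = √(288/7)·(1/24) = +0.267261

Clebsch–Gordan coefficient, +√(1/14) ≈ +0.267261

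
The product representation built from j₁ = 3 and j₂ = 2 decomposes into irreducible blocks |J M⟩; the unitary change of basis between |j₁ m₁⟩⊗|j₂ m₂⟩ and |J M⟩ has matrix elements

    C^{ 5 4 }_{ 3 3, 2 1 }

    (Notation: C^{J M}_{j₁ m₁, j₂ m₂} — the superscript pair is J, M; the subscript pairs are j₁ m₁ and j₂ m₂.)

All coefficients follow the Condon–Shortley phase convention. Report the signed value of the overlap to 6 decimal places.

+√(2/5) ≈ +0.632456

triangle: 0!*6!*4!/11! = 17280/39916800
(j±m)!: 6!*0!*3!*1!*9!*1! = 1567641600
prefactor² = (2J+1)*Δ*N² = 7464960
  k=0: +1/(0!*0!*0!*3!*6!*1!) = 1/4320
Σ = 1/4320  ⇒  CG² = 7464960*(1/4320)² = 2/5
CG = +√(2/5) = +0.632456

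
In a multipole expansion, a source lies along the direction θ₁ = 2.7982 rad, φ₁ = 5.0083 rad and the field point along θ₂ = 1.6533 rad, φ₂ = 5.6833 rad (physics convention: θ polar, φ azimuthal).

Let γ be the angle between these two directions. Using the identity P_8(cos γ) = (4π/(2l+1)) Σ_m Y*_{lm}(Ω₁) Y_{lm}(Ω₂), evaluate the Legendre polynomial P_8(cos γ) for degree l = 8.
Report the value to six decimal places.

Summing Y*_{l m}(θ₁,φ₁)·Y_{l m}(θ₂,φ₂) over m ∈ [−8, 8]; prefactor 4π/(2·8+1) = 0.739198:
  m=-8: Y*=-0.00006 + 0.00006j  Y=0.04343 - 0.49969j  product 0.00003 + 0.00003j
  m=-7: Y*=0.00084 + 0.00046j  Y=0.08145 + 0.14453j  product 0.00000 + 0.00016j
  m=-6: Y*=0.00137 - 0.00660j  Y=0.29713 + 0.14637j  product 0.00137 - 0.00176j
  m=-5: Y*=-0.03398 + 0.00311j  Y=-0.18900 + 0.02705j  product 0.00634 - 0.00151j
  m=-4: Y*=0.04767 + 0.11692j  Y=-0.20328 + 0.18638j  product -0.03148 - 0.01488j
  m=-3: Y*=0.25824 - 0.21014j  Y=0.04567 - 0.19605j  product -0.02940 - 0.06022j
  m=-2: Y*=-0.47082 - 0.31649j  Y=-0.09088 - 0.23360j  product -0.03114 + 0.13875j
  m=-1: Y*=-0.12693 + 0.41635j  Y=0.16951 + 0.11594j  product -0.06979 + 0.05586j
  m=+0: Y*=-0.27245 + 0.00000j  Y=0.24315 + 0.00000j  product -0.06625 + 0.00000j
  m=+1: Y*=0.12693 + 0.41635j  Y=-0.16951 + 0.11594j  product -0.06979 - 0.05586j
  m=+2: Y*=-0.47082 + 0.31649j  Y=-0.09088 + 0.23360j  product -0.03114 - 0.13875j
  m=+3: Y*=-0.25824 - 0.21014j  Y=-0.04567 - 0.19605j  product -0.02940 + 0.06022j
  m=+4: Y*=0.04767 - 0.11692j  Y=-0.20328 - 0.18638j  product -0.03148 + 0.01488j
  m=+5: Y*=0.03398 + 0.00311j  Y=0.18900 + 0.02705j  product 0.00634 + 0.00151j
  m=+6: Y*=0.00137 + 0.00660j  Y=0.29713 - 0.14637j  product 0.00137 + 0.00176j
  m=+7: Y*=-0.00084 + 0.00046j  Y=-0.08145 + 0.14453j  product 0.00000 - 0.00016j
  m=+8: Y*=-0.00006 - 0.00006j  Y=0.04343 + 0.49969j  product 0.00003 - 0.00003j
Accumulated sum -0.37440 - 0.00000j; after 4π/(2l+1) scaling, -0.27675 - 0.00000j ⇒ P_8 = -0.276755

-0.276755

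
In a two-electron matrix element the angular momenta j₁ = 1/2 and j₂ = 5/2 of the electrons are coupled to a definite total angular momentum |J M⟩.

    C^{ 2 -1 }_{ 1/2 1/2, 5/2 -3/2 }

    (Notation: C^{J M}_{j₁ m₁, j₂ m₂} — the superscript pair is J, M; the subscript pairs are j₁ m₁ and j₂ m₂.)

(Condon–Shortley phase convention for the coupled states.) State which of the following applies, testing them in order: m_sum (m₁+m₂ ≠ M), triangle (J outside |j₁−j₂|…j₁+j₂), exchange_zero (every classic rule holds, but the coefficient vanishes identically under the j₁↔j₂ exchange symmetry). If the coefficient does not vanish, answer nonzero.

m-sum: m₁+m₂ = 1/2+(-3/2) = -1, M = -1  ✓
triangle: |j₁−j₂| = 2 ≤ J = 2 ≤ j₁+j₂ = 3  ✓
exchange: j₁≠j₂ or m₁≠m₂ — the exchange symmetry imposes no constraint here
value check: CG = +√(2/3) = +0.816497 ≠ 0

nonzero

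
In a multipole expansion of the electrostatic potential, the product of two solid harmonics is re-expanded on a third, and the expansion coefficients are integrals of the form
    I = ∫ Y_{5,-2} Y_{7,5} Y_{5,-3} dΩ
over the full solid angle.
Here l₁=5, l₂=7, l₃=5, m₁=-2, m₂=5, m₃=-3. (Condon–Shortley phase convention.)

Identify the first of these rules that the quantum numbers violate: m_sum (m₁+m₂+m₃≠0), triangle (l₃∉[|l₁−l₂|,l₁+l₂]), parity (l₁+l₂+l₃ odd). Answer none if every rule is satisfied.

parity

azimuthal sum: -2 + 5 − 3 = 0  ✓
2 ≤ 5 ≤ 12 (triangle on l)  ✓
L = 5 + 7 + 5 = 17 (odd)  ✗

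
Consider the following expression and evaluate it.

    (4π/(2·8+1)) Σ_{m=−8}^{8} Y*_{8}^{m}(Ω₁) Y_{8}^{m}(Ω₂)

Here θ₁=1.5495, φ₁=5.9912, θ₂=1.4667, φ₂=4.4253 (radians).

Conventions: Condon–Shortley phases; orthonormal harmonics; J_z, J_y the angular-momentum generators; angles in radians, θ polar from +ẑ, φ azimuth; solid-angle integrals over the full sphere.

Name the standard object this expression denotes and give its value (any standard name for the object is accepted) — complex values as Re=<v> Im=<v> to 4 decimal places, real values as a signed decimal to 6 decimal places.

Legendre polynomial (addition theorem), +0.272944

This sum is the spherical-harmonic addition theorem: it equals the Legendre polynomial P_l(cos γ) of the angle γ between the two directions.
Addition theorem: P_8(cos γ) = (4π/17) Σ_m Y*_{lm}(Ω₁) Y_{lm}(Ω₂), m = −8…8:
  m=-8: (-0.356339, -0.371117) × (-0.327613, 0.369105) = (0.253722, -0.009944)  (running Σ = (0.253722, -0.009944))
  m=-7: (-0.019973, -0.039019) × (0.186701, 0.087628) = (-0.000310, -0.009035)  (running Σ = (0.253412, -0.018979))
  m=-6: (0.067250, 0.367241) × (-0.046155, 0.301838) = (-0.113951, 0.003349)  (running Σ = (0.139461, -0.015630))
  m=-5: (-0.005728, 0.051453) × (0.231241, -0.031491) = (0.000296, 0.012078)  (running Σ = (0.139757, -0.003552))
  m=-4: (0.130945, -0.307266) × (0.098646, 0.219457) = (0.080349, -0.001574)  (running Σ = (0.220106, -0.005125))
  m=-3: (0.035563, -0.042666) × (0.184525, -0.158454) = (-0.000198, -0.013508)  (running Σ = (0.219908, -0.018633))
  m=-2: (-0.264957, 0.175099) × (0.176865, 0.114410) = (-0.066895, 0.000655)  (running Σ = (0.153013, -0.017978))
  m=-1: (-0.054748, 0.016456) × (0.069854, -0.236596) = (0.000069, 0.014103)  (running Σ = (0.153082, -0.003876))
  m=0: (0.312858, -0.000000) × (0.201623, 0.000000) = (0.063079, 0.000000)  (running Σ = (0.216161, -0.003876))
  m=1: (0.054748, 0.016456) × (-0.069854, -0.236596) = (0.000069, -0.014103)  (running Σ = (0.216230, -0.017978))
  m=2: (-0.264957, -0.175099) × (0.176865, -0.114410) = (-0.066895, -0.000655)  (running Σ = (0.149336, -0.018633))
  m=3: (-0.035563, -0.042666) × (-0.184525, -0.158454) = (-0.000198, 0.013508)  (running Σ = (0.149137, -0.005125))
  m=4: (0.130945, 0.307266) × (0.098646, -0.219457) = (0.080349, 0.001574)  (running Σ = (0.229486, -0.003552))
  m=5: (0.005728, 0.051453) × (-0.231241, -0.031491) = (0.000296, -0.012078)  (running Σ = (0.229782, -0.015630))
  m=6: (0.067250, -0.367241) × (-0.046155, -0.301838) = (-0.113951, -0.003349)  (running Σ = (0.115831, -0.018979))
  m=7: (0.019973, -0.039019) × (-0.186701, 0.087628) = (-0.000310, 0.009035)  (running Σ = (0.115521, -0.009944))
  m=8: (-0.356339, 0.371117) × (-0.327613, -0.369105) = (0.253722, 0.009944)  (running Σ = (0.369243, 0.000000))
Accumulated sum (0.369243, 0.000000); after 4π/(2l+1) scaling, (0.272944, 0.000000) ⇒ P_8 = 0.272944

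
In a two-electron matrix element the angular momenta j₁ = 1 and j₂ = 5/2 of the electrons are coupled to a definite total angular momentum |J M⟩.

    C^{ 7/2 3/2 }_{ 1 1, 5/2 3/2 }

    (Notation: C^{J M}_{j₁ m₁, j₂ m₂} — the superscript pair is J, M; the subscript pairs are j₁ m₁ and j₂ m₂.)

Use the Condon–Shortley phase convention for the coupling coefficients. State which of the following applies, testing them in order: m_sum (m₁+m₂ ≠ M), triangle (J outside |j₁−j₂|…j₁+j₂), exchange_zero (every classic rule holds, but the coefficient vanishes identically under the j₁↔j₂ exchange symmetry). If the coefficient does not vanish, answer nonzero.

m_sum

m-sum: m₁+m₂ = 1+3/2 = 5/2, M = 3/2  ✗ ⇒ coefficient is 0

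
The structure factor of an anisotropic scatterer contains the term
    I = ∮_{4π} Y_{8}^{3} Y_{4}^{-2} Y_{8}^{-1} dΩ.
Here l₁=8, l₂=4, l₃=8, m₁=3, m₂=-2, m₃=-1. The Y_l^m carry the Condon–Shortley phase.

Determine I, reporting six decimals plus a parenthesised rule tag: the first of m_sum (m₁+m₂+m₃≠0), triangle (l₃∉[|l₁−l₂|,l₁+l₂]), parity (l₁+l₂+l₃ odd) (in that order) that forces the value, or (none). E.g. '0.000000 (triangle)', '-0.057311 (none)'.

Checks pass: Σm=0; 20 even; l₃=8∈[4,12].
(2·8+1)(2·4+1)(2·8+1) = 2601
Δ: 4! 12! 4! / 21! → 1/185175900
sum: t=0:+1/557383680 t=1:−1/21772800 t=2:+1/8294400 t=3:−1/21772800 t=4:+1/557383680 = 1/30965760
3j²(8 4 8; 0 0 0) = Δ·Π!·Σ² = 36/4199  (sign +1)
sum: t=0:+1/58060800 t=1:−1/34836480 t=2:+1/209018880 = -1/149299200
3j²(8 4 8; 3 -2 -1) = Δ·Π!·Σ² = 77/25194  (sign +1)
combine: 4πI² = 2601·36/4199·77/25194 = 4158/61009
take √, sign +1: I = 0.07364451
No selection rule forces the value: the integral is nonzero (none).

0.073645 (none)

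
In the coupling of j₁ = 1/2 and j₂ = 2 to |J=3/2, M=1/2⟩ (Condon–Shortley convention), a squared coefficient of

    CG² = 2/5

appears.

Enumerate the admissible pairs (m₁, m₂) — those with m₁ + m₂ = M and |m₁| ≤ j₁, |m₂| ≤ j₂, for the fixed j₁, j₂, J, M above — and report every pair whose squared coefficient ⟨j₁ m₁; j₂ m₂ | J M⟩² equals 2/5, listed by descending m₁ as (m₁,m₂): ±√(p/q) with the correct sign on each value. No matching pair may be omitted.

Admissible pairs with m₁+m₂ = M = 1/2: (-1/2,1), (1/2,0)
  (m₁,m₂)=(1/2,0): CG² = 2/5, CG = +√(2/5)   ← matches the target
  (m₁,m₂)=(-1/2,1): CG² = 3/5, CG = −√(3/5)
Pairs with CG² = 2/5: (1/2,0): +√(2/5)

(1/2,0): +√(2/5)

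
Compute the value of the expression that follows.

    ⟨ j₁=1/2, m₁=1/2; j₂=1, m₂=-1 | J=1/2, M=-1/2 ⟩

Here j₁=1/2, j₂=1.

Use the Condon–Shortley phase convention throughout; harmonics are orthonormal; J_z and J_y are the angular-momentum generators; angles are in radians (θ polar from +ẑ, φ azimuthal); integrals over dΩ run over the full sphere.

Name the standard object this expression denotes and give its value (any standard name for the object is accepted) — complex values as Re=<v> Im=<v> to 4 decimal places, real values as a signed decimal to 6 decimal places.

This is a Clebsch–Gordan (vector-coupling) coefficient.
triangle: 1!*0!*1!/3! = 1/6
(j±m)!: 1!*0!*0!*2!*0!*1! = 2
prefactor² = (2J+1)*Δ*N² = 2/3
  k=0: +1/(0!*1!*0!*0!*0!*1!) = 1
Σ = 1  ⇒  CG² = 2/3*1² = 2/3
CG = +√(2/3) = +0.816497

Clebsch–Gordan coefficient, +√(2/3) ≈ +0.816497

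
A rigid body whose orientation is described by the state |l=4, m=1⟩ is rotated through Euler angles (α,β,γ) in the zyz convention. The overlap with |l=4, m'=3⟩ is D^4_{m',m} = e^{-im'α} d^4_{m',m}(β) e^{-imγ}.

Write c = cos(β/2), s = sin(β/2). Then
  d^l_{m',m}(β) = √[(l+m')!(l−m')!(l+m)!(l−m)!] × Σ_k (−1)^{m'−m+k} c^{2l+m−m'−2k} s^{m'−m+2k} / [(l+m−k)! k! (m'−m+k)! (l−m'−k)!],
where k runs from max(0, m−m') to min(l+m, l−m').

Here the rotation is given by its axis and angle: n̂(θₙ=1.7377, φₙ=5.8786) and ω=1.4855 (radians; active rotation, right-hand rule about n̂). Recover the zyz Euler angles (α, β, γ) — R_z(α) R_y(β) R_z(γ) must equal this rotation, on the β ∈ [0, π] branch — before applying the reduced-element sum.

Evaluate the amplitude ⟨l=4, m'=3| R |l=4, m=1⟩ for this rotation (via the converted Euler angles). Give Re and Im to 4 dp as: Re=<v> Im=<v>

Re=0.0315 Im=0.2000

Axis–angle → zyz. n̂ = (sinθₙcosφₙ, sinθₙsinφₙ, cosθₙ) = (+0.906491, -0.388168, -0.166130), ω = 1.4855.
R = I cosω + sinω [n̂]ₓ + (1−cosω) n̂n̂ᵀ gives
  R = [+0.836914, -0.156368, -0.524522; -0.487420, +0.223031, -0.844203; +0.248991, +0.962188, +0.110441]
β = atan2(√(R₁₃²+R₂₃²), R₃₃) = 1.460130; α = atan2(R₂₃, R₁₃) mod 2π = 4.156439; γ = atan2(R₃₂, −R₃₁) mod 2π = 1.824017
Split into d^4_{3,1}(β=1.4601) × two z-phases.
c=cos(1.460130/2)=0.745131, s=sin(1.460130/2)=0.666918; N=√[5040·1·120·6]=1904.940944
The bounds max(0,m−m')=0 and min(l+m,l−m')=1 give 2 terms
  k=0: (−1)^2·1904.9409/(240)·0.7451^6·0.6669^2 = +0.604243
  k=1: (−1)^3·1904.9409/(144)·0.7451^4·0.6669^4 = -0.806751
d^4_{3,1}(1.4601) = +0.604243 -0.806751 = -0.202508
Phases: e^{-i·(3)·4.1564}=+0.995294+0.096901i, e^{-i·(1)·1.8240}=-0.250523-0.968111i ⇒ D=+0.031497+0.200044i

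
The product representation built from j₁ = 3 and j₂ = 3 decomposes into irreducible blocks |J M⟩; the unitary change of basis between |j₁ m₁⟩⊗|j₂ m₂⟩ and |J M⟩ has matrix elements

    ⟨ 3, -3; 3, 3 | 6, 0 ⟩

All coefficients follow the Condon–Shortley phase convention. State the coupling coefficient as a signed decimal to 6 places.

√[13·0!6!6!/13! · 0!6!6!0!6!6!] = √(22394880000/77)
  +(−1)^0/∏(0,0,6,6,0,0)! = 1/518400  (running 1/518400)
⟨..|..⟩ = √(22394880000/77)·(1/518400) = +0.032898

+√(1/924) ≈ +0.032898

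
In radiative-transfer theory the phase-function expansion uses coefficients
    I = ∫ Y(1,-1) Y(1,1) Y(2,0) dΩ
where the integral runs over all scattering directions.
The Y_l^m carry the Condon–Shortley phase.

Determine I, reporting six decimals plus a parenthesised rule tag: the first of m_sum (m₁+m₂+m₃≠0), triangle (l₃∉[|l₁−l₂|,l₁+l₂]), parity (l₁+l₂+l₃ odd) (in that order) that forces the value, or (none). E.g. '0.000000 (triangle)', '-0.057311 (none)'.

Checks pass: Σm=0; 4 even; l₃=2∈[0,2].
(2·1+1)(2·1+1)(2·2+1) = 45
Δ: 0! 2! 2! / 5! → 1/30
sum: t=0:+1/1 = 1/1
3j²(1 1 2; 0 0 0) = Δ·Π!·Σ² = 2/15  (sign +1)
sum: t=0:+1/4 = 1/4
3j²(1 1 2; -1 1 0) = Δ·Π!·Σ² = 1/30  (sign +1)
combine: 4πI² = 45·2/15·1/30 = 1/5
take √, sign +1: I = 0.12615663
No selection rule forces the value: the integral is nonzero (none).

0.126157 (none)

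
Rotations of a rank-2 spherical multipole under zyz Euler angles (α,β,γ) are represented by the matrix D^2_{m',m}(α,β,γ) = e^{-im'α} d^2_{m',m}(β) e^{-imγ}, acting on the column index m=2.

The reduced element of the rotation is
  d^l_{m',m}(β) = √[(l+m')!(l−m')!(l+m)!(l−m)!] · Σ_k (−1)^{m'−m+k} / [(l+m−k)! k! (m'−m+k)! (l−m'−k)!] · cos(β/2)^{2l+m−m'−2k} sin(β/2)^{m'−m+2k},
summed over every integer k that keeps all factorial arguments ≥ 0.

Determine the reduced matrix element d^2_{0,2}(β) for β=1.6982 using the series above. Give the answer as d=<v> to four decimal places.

d=0.6025

d^2_{0,2}(β=1.6982) via the finite sum:
Half-angle: c=0.660659, s=0.750686. N=√(2·2·24·1)=9.797959
The bounds max(0,m−m')=2 and min(l+m,l−m')=2 give 1 term
  k=2: (−1)^0·9.7980/(4)·0.6607^2·0.7507^2 = +0.602486
d^2_{0,2}(1.6982) = +0.602486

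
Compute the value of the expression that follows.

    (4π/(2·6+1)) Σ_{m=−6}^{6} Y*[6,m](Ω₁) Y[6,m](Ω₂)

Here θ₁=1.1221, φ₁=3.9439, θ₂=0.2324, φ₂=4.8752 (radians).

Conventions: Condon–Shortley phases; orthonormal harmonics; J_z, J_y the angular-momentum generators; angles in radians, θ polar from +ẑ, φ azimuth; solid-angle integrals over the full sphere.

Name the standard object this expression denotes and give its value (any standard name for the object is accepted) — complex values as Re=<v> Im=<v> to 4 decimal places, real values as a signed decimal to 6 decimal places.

This sum is the spherical-harmonic addition theorem: it equals the Legendre polynomial P_l(cos γ) of the angle γ between the two directions.
Summing Y*_{l m}(θ₁,φ₁)·Y_{l m}(θ₂,φ₂) over m ∈ [−6, 6]; prefactor 4π/(2·6+1) = 0.966644:
  term(m=-6) = (0.000014, 0.000012)   from Y*(Ω₁)=(0.026178, -0.257141), Y(Ω₂)=(-0.000040, 0.000060)
  term(m=-5) = (-0.000025, 0.000454)   from Y*(Ω₁)=(0.277985, 0.329466), Y(Ω₂)=(0.000767, 0.000725)
  term(m=-4) = (-0.001985, 0.001310)   from Y*(Ω₁)=(-0.251007, -0.017003), Y(Ω₂)=(0.007518, -0.005730)
  term(m=-3) = (0.010380, 0.003762)   from Y*(Ω₁)=(-0.142649, 0.128864), Y(Ω₂)=(-0.026950, -0.050718)
  term(m=-2) = (0.021694, 0.072222)   from Y*(Ω₁)=(0.010895, -0.322029), Y(Ω₂)=(-0.221739, 0.074868)
  term(m=-1) = (0.028708, -0.038599)   from Y*(Ω₁)=(-0.058564, -0.060579), Y(Ω₂)=(0.092541, 0.563367)
  term(m=+0) = (0.168726, 0.000000)   from Y*(Ω₁)=(0.326967, -0.000000), Y(Ω₂)=(0.516032, 0.000000)
  term(m=+1) = (0.028708, 0.038599)   from Y*(Ω₁)=(0.058564, -0.060579), Y(Ω₂)=(-0.092541, 0.563367)
  term(m=+2) = (0.021694, -0.072222)   from Y*(Ω₁)=(0.010895, 0.322029), Y(Ω₂)=(-0.221739, -0.074868)
  term(m=+3) = (0.010380, -0.003762)   from Y*(Ω₁)=(0.142649, 0.128864), Y(Ω₂)=(0.026950, -0.050718)
  term(m=+4) = (-0.001985, -0.001310)   from Y*(Ω₁)=(-0.251007, 0.017003), Y(Ω₂)=(0.007518, 0.005730)
  term(m=+5) = (-0.000025, -0.000454)   from Y*(Ω₁)=(-0.277985, 0.329466), Y(Ω₂)=(-0.000767, 0.000725)
  term(m=+6) = (0.000014, -0.000012)   from Y*(Ω₁)=(0.026178, 0.257141), Y(Ω₂)=(-0.000040, -0.000060)
Accumulated sum (0.286300, -0.000000); after 4π/(2l+1) scaling, (0.276750, -0.000000) ⇒ P_6 = 0.276750

Legendre polynomial (addition theorem), +0.276750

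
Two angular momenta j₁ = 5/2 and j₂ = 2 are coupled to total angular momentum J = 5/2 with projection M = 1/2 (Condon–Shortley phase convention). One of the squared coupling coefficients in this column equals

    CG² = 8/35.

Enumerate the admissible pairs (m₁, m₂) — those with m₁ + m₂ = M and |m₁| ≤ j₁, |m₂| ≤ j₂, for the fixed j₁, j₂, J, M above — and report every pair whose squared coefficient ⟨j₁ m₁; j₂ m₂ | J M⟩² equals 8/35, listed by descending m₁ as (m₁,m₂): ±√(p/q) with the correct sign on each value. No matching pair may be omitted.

(1/2,0): −√(8/35)

Admissible pairs with m₁+m₂ = M = 1/2: (-3/2,2), (-1/2,1), (1/2,0), (3/2,-1), (5/2,-2)
  (m₁,m₂)=(5/2,-2): CG² = 3/14, CG = +√(3/14)
  (m₁,m₂)=(3/2,-1): CG² = 6/35, CG = +√(6/35)
  (m₁,m₂)=(1/2,0): CG² = 8/35, CG = −√(8/35)   ← matches the target
  (m₁,m₂)=(-1/2,1): CG² = 0/1, CG = 0
  (m₁,m₂)=(-3/2,2): CG² = 27/70, CG = +√(27/70)
Pairs with CG² = 8/35: (1/2,0): −√(8/35)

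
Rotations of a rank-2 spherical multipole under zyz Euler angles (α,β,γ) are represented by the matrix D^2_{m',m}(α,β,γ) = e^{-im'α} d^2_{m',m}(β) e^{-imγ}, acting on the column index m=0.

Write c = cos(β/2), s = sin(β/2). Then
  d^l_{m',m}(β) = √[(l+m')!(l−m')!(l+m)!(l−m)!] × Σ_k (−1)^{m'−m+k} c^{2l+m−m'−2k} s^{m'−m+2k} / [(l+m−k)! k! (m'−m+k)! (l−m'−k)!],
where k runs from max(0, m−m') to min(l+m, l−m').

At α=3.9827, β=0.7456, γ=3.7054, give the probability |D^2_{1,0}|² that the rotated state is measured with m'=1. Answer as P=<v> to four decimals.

Split into d^2_{1,0}(β=0.7456) × two z-phases.
With c≡cos(β/2)=0.931311 and s≡sin(β/2)=0.364225, N=[6·1·2·2]^{1/2}=4.898979
k: max(0,(0)−(1))=0 … min(2+(0),2−(1))=1
  k=0: (−1)^1·4.8990/(2)·0.9313^3·0.3642^1 = -0.720658
  k=1: (−1)^2·4.8990/(2)·0.9313^1·0.3642^3 = +0.110224
d^2_{1,0}(0.7456) = -0.720658 +0.110224 = -0.610434
|D^2_{1,0}|² = |d^2_{1,0}(β)|² = (-0.610434)² = 0.372629 (the z-rotation phases have unit modulus)

P=0.3726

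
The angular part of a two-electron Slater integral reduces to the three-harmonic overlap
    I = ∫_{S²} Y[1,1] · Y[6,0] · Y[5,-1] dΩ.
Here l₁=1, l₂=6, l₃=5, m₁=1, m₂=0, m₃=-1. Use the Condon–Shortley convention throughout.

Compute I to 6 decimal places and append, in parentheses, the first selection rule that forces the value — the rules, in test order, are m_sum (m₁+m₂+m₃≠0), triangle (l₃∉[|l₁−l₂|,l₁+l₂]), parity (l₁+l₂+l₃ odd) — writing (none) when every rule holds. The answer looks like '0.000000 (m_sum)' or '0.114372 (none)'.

m-sum 0 ✓  L=12 even ✓  5≤5≤7 ✓
Π(2lᵢ+1) = 3×13×11 = 429
triangle coeff Δ(1,6,5) = 1/858
Σ_t [1,1]: t=1:−1/14400 = -1/14400
(3j)²=6/143 [(1 6 5; 0 0 0)], sign=+1
Σ_t [0,0]: t=0:+1/34560 = 1/34560
(3j)²=5/286 [(1 6 5; 1 0 -1)], sign=+1
⇒ 4πI² = 45/143
I = (+1)√(45/143/(4π)) = 0.15824621
No selection rule forces the value: the integral is nonzero (none).

0.158246 (none)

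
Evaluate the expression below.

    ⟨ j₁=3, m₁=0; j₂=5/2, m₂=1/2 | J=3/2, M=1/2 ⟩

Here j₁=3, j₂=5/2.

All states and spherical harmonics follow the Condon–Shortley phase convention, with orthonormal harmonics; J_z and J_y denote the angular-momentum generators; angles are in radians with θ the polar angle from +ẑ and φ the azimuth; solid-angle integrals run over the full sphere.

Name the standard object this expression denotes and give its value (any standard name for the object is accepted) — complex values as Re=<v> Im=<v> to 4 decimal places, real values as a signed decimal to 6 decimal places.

Clebsch–Gordan coefficient, +√(4/35) ≈ +0.338062

This is a Clebsch–Gordan (vector-coupling) coefficient.
j₁+j₂−J=4  J+j₁−j₂=2  J−j₁+j₂=1  j₁+j₂+J+1=8
(j₁±m₁, j₂±m₂, J±M) = (3,3,3,2,2,1)
P² = 144/35
sum k=2..3:
  [2] +1/4 = 1/4
  [3] −1/12 = -1/12
S = 1/6
C² = P²·S² = 4/35 ; C = +0.338062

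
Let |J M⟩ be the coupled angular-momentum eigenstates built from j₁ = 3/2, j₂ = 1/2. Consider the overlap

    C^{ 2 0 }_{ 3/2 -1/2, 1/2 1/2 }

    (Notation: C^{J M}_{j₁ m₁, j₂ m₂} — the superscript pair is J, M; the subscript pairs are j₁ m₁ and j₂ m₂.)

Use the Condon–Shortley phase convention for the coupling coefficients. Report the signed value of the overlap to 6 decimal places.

+0.707107  (= +√(1/2))

j₁+j₂−J=0  J+j₁−j₂=3  J−j₁+j₂=1  j₁+j₂+J+1=5
(j₁±m₁, j₂±m₂, J±M) = (1,2,1,0,2,2)
P² = 2
sum k=0..0:
  [0] +1/2 = 1/2
S = 1/2
C² = P²·S² = 1/2 ; C = +0.707107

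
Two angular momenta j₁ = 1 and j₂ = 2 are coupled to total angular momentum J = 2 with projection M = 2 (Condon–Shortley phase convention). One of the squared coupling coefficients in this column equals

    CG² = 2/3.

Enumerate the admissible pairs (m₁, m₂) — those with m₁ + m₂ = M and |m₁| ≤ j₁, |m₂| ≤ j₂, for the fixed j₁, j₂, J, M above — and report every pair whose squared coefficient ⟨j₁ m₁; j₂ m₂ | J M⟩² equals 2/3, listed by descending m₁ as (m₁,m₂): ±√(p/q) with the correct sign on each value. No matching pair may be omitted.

(0,2): −√(2/3)

Admissible pairs with m₁+m₂ = M = 2: (0,2), (1,1)
  (m₁,m₂)=(1,1): CG² = 1/3, CG = +√(1/3)
  (m₁,m₂)=(0,2): CG² = 2/3, CG = −√(2/3)   ← matches the target
Pairs with CG² = 2/3: (0,2): −√(2/3)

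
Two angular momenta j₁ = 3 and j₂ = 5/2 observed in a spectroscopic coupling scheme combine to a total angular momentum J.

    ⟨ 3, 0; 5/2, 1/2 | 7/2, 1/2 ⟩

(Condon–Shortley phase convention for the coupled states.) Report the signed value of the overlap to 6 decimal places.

-0.436436

√[8·2!4!3!/10! · 3!3!3!2!4!3!] = √(6912/175)
  +(−1)^0/∏(0,2,3,3,1,0)! = 1/72  (running 1/72)
  +(−1)^1/∏(1,1,2,2,2,1)! = -1/8  (running -1/9)
  +(−1)^2/∏(2,0,1,1,3,2)! = 1/24  (running -5/72)
⟨..|..⟩ = √(6912/175)·(-5/72) = -0.436436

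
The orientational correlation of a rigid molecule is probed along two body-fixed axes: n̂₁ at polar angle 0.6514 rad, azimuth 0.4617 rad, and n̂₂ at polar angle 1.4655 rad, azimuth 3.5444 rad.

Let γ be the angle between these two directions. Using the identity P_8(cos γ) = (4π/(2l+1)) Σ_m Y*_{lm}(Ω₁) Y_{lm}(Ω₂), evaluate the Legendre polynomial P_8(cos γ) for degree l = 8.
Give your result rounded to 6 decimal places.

-0.021287

Addition theorem: P_8(cos γ) = (4π/17) Σ_m Y*_{lm}(Ω₁) Y_{lm}(Ω₂), m = −8…8:
  [-8]  conj(Y_{8,-8})(Ω₁) = -0.008014-0.004936i ; Y_{8,-8}(Ω₂) = -0.491418+0.039826i ; Δ = +0.004135+0.002106i
  [-7]  conj(Y_{8,-7})(Ω₁) = -0.049177-0.004453i ; Y_{8,-7}(Ω₂) = +0.197719+0.065948i ; Δ = -0.009430-0.004124i
  [-6]  conj(Y_{8,-6})(Ω₁) = -0.147853+0.057584i ; Y_{8,-6}(Ω₂) = +0.227409+0.201372i ; Δ = -0.045219-0.016678i
  [-5]  conj(Y_{8,-5})(Ω₁) = -0.231118+0.254287i ; Y_{8,-5}(Ω₂) = -0.101040-0.212830i ; Δ = +0.077472+0.023496i
  [-4]  conj(Y_{8,-4})(Ω₁) = -0.131464+0.464155i ; Y_{8,-4}(Ω₂) = -0.009639-0.238264i ; Δ = +0.111858+0.026849i
  [-3]  conj(Y_{8,-3})(Ω₁) = +0.061593+0.327863i ; Y_{8,-3}(Ω₂) = -0.086978+0.229423i ; Δ = -0.080576-0.014386i
  [-2]  conj(Y_{8,-2})(Ω₁) = -0.082511-0.109126i ; Y_{8,-2}(Ω₂) = -0.144220+0.150173i ; Δ = +0.028287+0.003347i
  [-1]  conj(Y_{8,-1})(Ω₁) = -0.366817-0.182516i ; Y_{8,-1}(Ω₂) = +0.228854-0.097516i ; Δ = -0.101746-0.005999i
  [+0]  conj(Y_{8,0})(Ω₁) = +0.008230-0.000000i ; Y_{8,0}(Ω₂) = +0.199101+0.000000i ; Δ = +0.001639+0.000000i
  [+1]  conj(Y_{8,1})(Ω₁) = +0.366817-0.182516i ; Y_{8,1}(Ω₂) = -0.228854-0.097516i ; Δ = -0.101746+0.005999i
  [+2]  conj(Y_{8,2})(Ω₁) = -0.082511+0.109126i ; Y_{8,2}(Ω₂) = -0.144220-0.150173i ; Δ = +0.028287-0.003347i
  [+3]  conj(Y_{8,3})(Ω₁) = -0.061593+0.327863i ; Y_{8,3}(Ω₂) = +0.086978+0.229423i ; Δ = -0.080576+0.014386i
  [+4]  conj(Y_{8,4})(Ω₁) = -0.131464-0.464155i ; Y_{8,4}(Ω₂) = -0.009639+0.238264i ; Δ = +0.111858-0.026849i
  [+5]  conj(Y_{8,5})(Ω₁) = +0.231118+0.254287i ; Y_{8,5}(Ω₂) = +0.101040-0.212830i ; Δ = +0.077472-0.023496i
  [+6]  conj(Y_{8,6})(Ω₁) = -0.147853-0.057584i ; Y_{8,6}(Ω₂) = +0.227409-0.201372i ; Δ = -0.045219+0.016678i
  [+7]  conj(Y_{8,7})(Ω₁) = +0.049177-0.004453i ; Y_{8,7}(Ω₂) = -0.197719+0.065948i ; Δ = -0.009430+0.004124i
  [+8]  conj(Y_{8,8})(Ω₁) = -0.008014+0.004936i ; Y_{8,8}(Ω₂) = -0.491418-0.039826i ; Δ = +0.004135-0.002106i
Total Σ_m = -0.028798+0.000000i. Multiply by 0.739198: -0.021287+0.000000i. P_8(cos γ) = -0.021287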